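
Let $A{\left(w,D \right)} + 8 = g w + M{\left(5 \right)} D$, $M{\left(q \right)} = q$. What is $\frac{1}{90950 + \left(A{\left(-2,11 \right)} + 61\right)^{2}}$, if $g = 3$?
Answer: $\frac{1}{101354} \approx 9.8664 \cdot 10^{-6}$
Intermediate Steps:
$A{\left(w,D \right)} = -8 + 3 w + 5 D$ ($A{\left(w,D \right)} = -8 + \left(3 w + 5 D\right) = -8 + 3 w + 5 D$)
$\frac{1}{90950 + \left(A{\left(-2,11 \right)} + 61\right)^{2}} = \frac{1}{90950 + \left(\left(-8 + 3 \left(-2\right) + 5 \cdot 11\right) + 61\right)^{2}} = \frac{1}{90950 + \left(\left(-8 - 6 + 55\right) + 61\right)^{2}} = \frac{1}{90950 + \left(41 + 61\right)^{2}} = \frac{1}{90950 + 102^{2}} = \frac{1}{90950 + 10404} = \frac{1}{101354}$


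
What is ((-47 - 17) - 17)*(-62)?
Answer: 5022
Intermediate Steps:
((-47 - 17) - 17)*(-62) = (-64 - 17)*(-62) = -81*(-62) = 5022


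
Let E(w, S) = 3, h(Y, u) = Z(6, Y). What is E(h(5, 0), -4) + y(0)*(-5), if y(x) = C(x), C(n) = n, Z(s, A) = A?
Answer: 3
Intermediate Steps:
y(x) = x
h(Y, u) = Y
E(h(5, 0), -4) + y(0)*(-5) = 3 + 0*(-5) = 3 + 0 = 3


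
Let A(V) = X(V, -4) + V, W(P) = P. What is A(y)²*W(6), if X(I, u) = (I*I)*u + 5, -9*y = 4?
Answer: 186050/2187 ≈ 85.071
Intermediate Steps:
y = -4/9 (y = -⅑*4 = -4/9 ≈ -0.44444)
X(I, u) = 5 + u*I² (X(I, u) = I²*u + 5 = u*I² + 5 = 5 + u*I²)
A(V) = 5 + V - 4*V² (A(V) = (5 - 4*V²) + V = 5 + V - 4*V²)
A(y)²*W(6) = (5 - 4/9 - 4*(-4/9)²)²*6 = (5 - 4/9 - 4*16/81)²*6 = (5 - 4/9 - 64/81)²*6 = (305/81)²*6 = (93025/6561)*6 = 186050/2187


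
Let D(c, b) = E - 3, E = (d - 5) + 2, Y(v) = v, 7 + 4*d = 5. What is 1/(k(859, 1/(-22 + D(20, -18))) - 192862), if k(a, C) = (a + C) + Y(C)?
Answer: -57/10944175 ≈ -5.2082e-6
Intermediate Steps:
d = -½ (d = -7/4 + (¼)*5 = -7/4 + 5/4 = -½ ≈ -0.50000)
E = -7/2 (E = (-½ - 5) + 2 = -11/2 + 2 = -7/2 ≈ -3.5000)
D(c, b) = -13/2 (D(c, b) = -7/2 - 3 = -13/2)
k(a, C) = a + 2*C (k(a, C) = (a + C) + C = (C + a) + C = a + 2*C)
1/(k(859, 1/(-22 + D(20, -18))) - 192862) = 1/((859 + 2/(-22 - 13/2)) - 192862) = 1/((859 + 2/(-57/2)) - 192862) = 1/((859 + 2*(-2/57)) - 192862) = 1/((859 - 4/57) - 192862) = 1/(48959/57 - 192862) = 1/(-10944175/57) = -57/10944175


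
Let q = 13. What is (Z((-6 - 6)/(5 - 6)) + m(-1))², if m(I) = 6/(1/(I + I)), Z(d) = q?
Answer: 1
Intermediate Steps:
Z(d) = 13
m(I) = 12*I (m(I) = 6/(1/(2*I)) = 6/((1/(2*I))) = 6*(2*I) = 12*I)
(Z((-6 - 6)/(5 - 6)) + m(-1))² = (13 + 12*(-1))² = (13 - 12)² = 1² = 1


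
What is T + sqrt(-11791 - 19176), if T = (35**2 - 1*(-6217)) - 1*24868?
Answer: -17426 + I*sqrt(30967) ≈ -17426.0 + 175.97*I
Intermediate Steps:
T = -17426 (T = (1225 + 6217) - 24868 = 7442 - 24868 = -17426)
T + sqrt(-11791 - 19176) = -17426 + sqrt(-11791 - 19176) = -17426 + sqrt(-30967) = -17426 + I*sqrt(30967)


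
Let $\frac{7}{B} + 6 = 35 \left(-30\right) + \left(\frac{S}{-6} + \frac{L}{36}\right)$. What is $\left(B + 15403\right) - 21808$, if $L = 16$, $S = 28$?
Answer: $- \frac{61116573}{9542} \approx -6405.0$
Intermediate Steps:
$B = - \frac{63}{9542}$ ($B = \frac{7}{-6 + \left(35 \left(-30\right) + \left(\frac{28}{-6} + \frac{16}{36}\right)\right)} = \frac{7}{-6 + \left(-1050 + \left(28 \left(- \frac{1}{6}\right) + 16 \cdot \frac{1}{36}\right)\right)} = \frac{7}{-6 + \left(-1050 + \left(- \frac{14}{3} + \frac{4}{9}\right)\right)} = \frac{7}{-6 - \frac{9488}{9}} = \frac{7}{- \frac{9542}{9}} = 7 \left(- \frac{9}{9542}\right) = - \frac{63}{9542} \approx -0.0066024$)
$\left(B + 15403\right) - 21808 = \left(- \frac{63}{9542} + 15403\right) - 21808 = \frac{146975363}{9542} - 21808 = - \frac{61116573}{9542}$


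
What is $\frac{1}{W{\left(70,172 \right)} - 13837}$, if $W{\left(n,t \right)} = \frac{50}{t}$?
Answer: $- \frac{86}{1189957} \approx -7.2272 \cdot 10^{-5}$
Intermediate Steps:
$\frac{1}{W{\left(70,172 \right)} - 13837} = \frac{1}{\frac{50}{172} - 13837} = \frac{1}{50 \cdot \frac{1}{172} - 13837} = \frac{1}{\frac{25}{86} - 13837} = \frac{1}{- \frac{1189957}{86}} = - \frac{86}{1189957}$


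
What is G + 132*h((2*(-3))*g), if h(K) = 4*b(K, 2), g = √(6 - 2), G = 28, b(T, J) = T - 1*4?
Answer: -8420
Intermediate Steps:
b(T, J) = -4 + T (b(T, J) = T - 4 = -4 + T)
g = 2 (g = √4 = 2)
h(K) = -16 + 4*K (h(K) = 4*(-4 + K) = -16 + 4*K)
G + 132*h((2*(-3))*g) = 28 + 132*(-16 + 4*((2*(-3))*2)) = 28 + 132*(-16 + 4*(-6*2)) = 28 + 132*(-16 + 4*(-12)) = 28 + 132*(-16 - 48) = 28 + 132*(-64) = 28 - 8448 = -8420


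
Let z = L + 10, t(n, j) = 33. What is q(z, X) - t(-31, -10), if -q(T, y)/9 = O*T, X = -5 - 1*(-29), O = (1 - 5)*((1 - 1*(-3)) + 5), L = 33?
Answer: 13899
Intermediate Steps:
O = -36 (O = -4*((1 + 3) + 5) = -4*(4 + 5) = -4*9 = -36)
X = 24 (X = -5 + 29 = 24)
z = 43 (z = 33 + 10 = 43)
q(T, y) = 324*T (q(T, y) = -(-324)*T = 324*T)
q(z, X) - t(-31, -10) = 324*43 - 1*33 = 13932 - 33 = 13899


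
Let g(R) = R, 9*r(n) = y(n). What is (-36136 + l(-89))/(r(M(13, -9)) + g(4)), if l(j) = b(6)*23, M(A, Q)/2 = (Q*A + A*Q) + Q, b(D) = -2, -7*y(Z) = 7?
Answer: -325638/35 ≈ -9303.9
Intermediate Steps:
y(Z) = -1 (y(Z) = -1/7*7 = -1)
M(A, Q) = 2*Q + 4*A*Q (M(A, Q) = 2*((Q*A + A*Q) + Q) = 2*((A*Q + A*Q) + Q) = 2*(2*A*Q + Q) = 2*(Q + 2*A*Q) = 2*Q + 4*A*Q)
r(n) = -1/9 (r(n) = (1/9)*(-1) = -1/9)
l(j) = -46 (l(j) = -2*23 = -46)
(-36136 + l(-89))/(r(M(13, -9)) + g(4)) = (-36136 - 46)/(-1/9 + 4) = -36182/35/9 = -36182*9/35 = -325638/35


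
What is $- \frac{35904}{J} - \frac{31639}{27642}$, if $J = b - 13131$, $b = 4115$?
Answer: $\frac{88400143}{31152534} \approx 2.8377$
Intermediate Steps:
$J = -9016$ ($J = 4115 - 13131 = -9016$)
$- \frac{35904}{J} - \frac{31639}{27642} = - \frac{35904}{-9016} - \frac{31639}{27642} = \left(-35904\right) \left(- \frac{1}{9016}\right) - \frac{31639}{27642} = \frac{4488}{1127} - \frac{31639}{27642} = \frac{88400143}{31152534}$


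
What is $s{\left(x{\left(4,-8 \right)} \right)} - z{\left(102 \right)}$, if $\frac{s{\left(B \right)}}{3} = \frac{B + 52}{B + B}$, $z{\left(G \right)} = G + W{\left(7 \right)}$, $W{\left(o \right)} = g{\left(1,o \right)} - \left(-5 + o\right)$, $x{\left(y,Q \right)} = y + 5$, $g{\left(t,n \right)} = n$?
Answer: $- \frac{581}{6} \approx -96.833$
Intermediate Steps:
$x{\left(y,Q \right)} = 5 + y$
$W{\left(o \right)} = 5$ ($W{\left(o \right)} = o - \left(-5 + o\right) = 5$)
$z{\left(G \right)} = 5 + G$ ($z{\left(G \right)} = G + 5 = 5 + G$)
$s{\left(B \right)} = \frac{3 \left(52 + B\right)}{2 B}$ ($s{\left(B \right)} = 3 \frac{B + 52}{B + B} = 3 \frac{52 + B}{2 B} = \frac{3 \left(52 + B\right)}{2 B}$)
$s{\left(x{\left(4,-8 \right)} \right)} - z{\left(102 \right)} = \left(\frac{3}{2} + \frac{78}{5 + 4}\right) - \left(5 + 102\right) = \left(\frac{3}{2} + \frac{78}{9}\right) - 107 = \left(\frac{3}{2} + 78 \cdot \frac{1}{9}\right) - 107 = \left(\frac{3}{2} + \frac{26}{3}\right) - 107 = \frac{61}{6} - 107 = - \frac{581}{6}$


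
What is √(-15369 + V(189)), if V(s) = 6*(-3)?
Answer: I*√15387 ≈ 124.04*I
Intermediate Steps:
V(s) = -18
√(-15369 + V(189)) = √(-15369 - 18) = √(-15387) = I*√15387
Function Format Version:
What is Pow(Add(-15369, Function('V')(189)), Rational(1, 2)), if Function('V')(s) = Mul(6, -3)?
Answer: Mul(I, Pow(15387, Rational(1, 2))) ≈ Mul(124.04, I)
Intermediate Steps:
Function('V')(s) = -18
Pow(Add(-15369, Function('V')(189)), Rational(1, 2)) = Pow(Add(-15369, -18), Rational(1, 2)) = Pow(-15387, Rational(1, 2)) = Mul(I, Pow(15387, Rational(1, 2)))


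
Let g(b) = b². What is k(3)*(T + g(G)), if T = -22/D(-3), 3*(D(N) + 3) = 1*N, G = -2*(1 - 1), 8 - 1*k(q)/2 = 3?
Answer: 55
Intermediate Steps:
k(q) = 10 (k(q) = 16 - 2*3 = 16 - 6 = 10)
G = 0 (G = -2*0 = 0)
D(N) = -3 + N/3 (D(N) = -3 + (1*N)/3 = -3 + N/3)
T = 11/2 (T = -22/(-3 + (⅓)*(-3)) = -22/(-3 - 1) = -22/(-4) = -22*(-¼) = 11/2 ≈ 5.5000)
k(3)*(T + g(G)) = 10*(11/2 + 0²) = 10*(11/2 + 0) = 10*(11/2) = 55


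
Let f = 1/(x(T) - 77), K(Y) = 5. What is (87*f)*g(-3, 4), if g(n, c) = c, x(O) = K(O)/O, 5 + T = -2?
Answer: -609/136 ≈ -4.4779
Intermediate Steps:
T = -7 (T = -5 - 2 = -7)
x(O) = 5/O
f = -7/544 (f = 1/(5/(-7) - 77) = 1/(5*(-⅐) - 77) = 1/(-5/7 - 77) = 1/(-544/7) = -7/544 ≈ -0.012868)
(87*f)*g(-3, 4) = (87*(-7/544))*4 = -609/544*4 = -609/136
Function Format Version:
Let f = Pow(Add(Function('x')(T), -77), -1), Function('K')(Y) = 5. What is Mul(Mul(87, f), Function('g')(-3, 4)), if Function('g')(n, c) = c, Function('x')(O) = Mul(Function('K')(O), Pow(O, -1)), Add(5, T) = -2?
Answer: Rational(-609, 136) ≈ -4.4779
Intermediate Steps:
T = -7 (T = Add(-5, -2) = -7)
Function('x')(O) = Mul(5, Pow(O, -1))
f = Rational(-7, 544) (f = Pow(Add(Mul(5, Pow(-7, -1)), -77), -1) = Pow(Add(Mul(5, Rational(-1, 7)), -77), -1) = Pow(Add(Rational(-5, 7), -77), -1) = Pow(Rational(-544, 7), -1) = Rational(-7, 544) ≈ -0.012868)
Mul(Mul(87, f), Function('g')(-3, 4)) = Mul(Mul(87, Rational(-7, 544)), 4) = Mul(Rational(-609, 544), 4) = Rational(-609, 136)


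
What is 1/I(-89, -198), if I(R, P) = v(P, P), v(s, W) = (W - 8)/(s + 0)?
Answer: 99/103 ≈ 0.96117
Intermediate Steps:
v(s, W) = (-8 + W)/s
I(R, P) = (-8 + P)/P
1/I(-89, -198) = 1/((-8 - 198)/(-198)) = 1/(-1/198*(-206)) = 1/(103/99) = 99/103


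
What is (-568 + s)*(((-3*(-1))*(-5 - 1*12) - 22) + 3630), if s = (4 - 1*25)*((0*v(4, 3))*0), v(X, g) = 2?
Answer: -2020376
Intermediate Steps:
s = 0 (s = (4 - 1*25)*((0*2)*0) = (4 - 25)*(0*0) = -21*0 = 0)
(-568 + s)*(((-3*(-1))*(-5 - 1*12) - 22) + 3630) = (-568 + 0)*(((-3*(-1))*(-5 - 1*12) - 22) + 3630) = -568*((3*(-5 - 12) - 22) + 3630) = -568*((3*(-17) - 22) + 3630) = -568*((-51 - 22) + 3630) = -568*(-73 + 3630) = -568*3557 = -2020376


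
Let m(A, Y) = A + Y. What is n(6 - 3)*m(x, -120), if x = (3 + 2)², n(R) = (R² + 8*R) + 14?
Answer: -4465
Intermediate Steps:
n(R) = 14 + R² + 8*R
x = 25 (x = 5² = 25)
n(6 - 3)*m(x, -120) = (14 + (6 - 3)² + 8*(6 - 3))*(25 - 120) = (14 + 3² + 8*3)*(-95) = (14 + 9 + 24)*(-95) = 47*(-95) = -4465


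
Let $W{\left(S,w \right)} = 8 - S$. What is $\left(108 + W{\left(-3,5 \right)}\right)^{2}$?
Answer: $14161$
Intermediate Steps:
$\left(108 + W{\left(-3,5 \right)}\right)^{2} = \left(108 + \left(8 - -3\right)\right)^{2} = \left(108 + \left(8 + 3\right)\right)^{2} = \left(108 + 11\right)^{2} = 119^{2} = 14161$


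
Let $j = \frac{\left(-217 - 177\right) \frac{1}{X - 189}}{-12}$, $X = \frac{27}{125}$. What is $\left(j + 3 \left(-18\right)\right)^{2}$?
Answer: $\frac{58834683322129}{20047161744} \approx 2934.8$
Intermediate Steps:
$X = \frac{27}{125}$ ($X = 27 \cdot \frac{1}{125} = \frac{27}{125} \approx 0.216$)
$j = - \frac{24625}{141588}$ ($j = \frac{\left(-217 - 177\right) \frac{1}{\frac{27}{125} - 189}}{-12} = - \frac{394}{- \frac{23598}{125}} \left(- \frac{1}{12}\right) = \left(-394\right) \left(- \frac{125}{23598}\right) \left(- \frac{1}{12}\right) = \frac{24625}{11799} \left(- \frac{1}{12}\right) = - \frac{24625}{141588} \approx -0.17392$)
$\left(j + 3 \left(-18\right)\right)^{2} = \left(- \frac{24625}{141588} + 3 \left(-18\right)\right)^{2} = \left(- \frac{24625}{141588} - 54\right)^{2} = \left(- \frac{7670377}{141588}\right)^{2} = \frac{58834683322129}{20047161744}$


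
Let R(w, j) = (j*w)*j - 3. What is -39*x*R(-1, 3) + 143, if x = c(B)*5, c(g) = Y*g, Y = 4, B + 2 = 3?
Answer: 9503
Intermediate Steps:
B = 1 (B = -2 + 3 = 1)
c(g) = 4*g
R(w, j) = -3 + w*j² (R(w, j) = w*j² - 3 = -3 + w*j²)
x = 20 (x = (4*1)*5 = 4*5 = 20)
-39*x*R(-1, 3) + 143 = -780*(-3 - 1*3²) + 143 = -780*(-3 - 1*9) + 143 = -780*(-3 - 9) + 143 = -780*(-12) + 143 = -39*(-240) + 143 = 9360 + 143 = 9503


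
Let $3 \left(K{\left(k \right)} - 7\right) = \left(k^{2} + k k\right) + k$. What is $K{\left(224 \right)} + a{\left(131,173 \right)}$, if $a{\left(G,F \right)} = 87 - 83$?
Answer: $\frac{100609}{3} \approx 33536.0$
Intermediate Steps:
$K{\left(k \right)} = 7 + \frac{k}{3} + \frac{2 k^{2}}{3}$ ($K{\left(k \right)} = 7 + \frac{\left(k^{2} + k k\right) + k}{3} = 7 + \frac{\left(k^{2} + k^{2}\right) + k}{3} = 7 + \frac{2 k^{2} + k}{3} = 7 + \frac{k + 2 k^{2}}{3} = 7 + \left(\frac{k}{3} + \frac{2 k^{2}}{3}\right) = 7 + \frac{k}{3} + \frac{2 k^{2}}{3}$)
$a{\left(G,F \right)} = 4$
$K{\left(224 \right)} + a{\left(131,173 \right)} = \left(7 + \frac{1}{3} \cdot 224 + \frac{2 \cdot 224^{2}}{3}\right) + 4 = \left(7 + \frac{224}{3} + \frac{2}{3} \cdot 50176\right) + 4 = \left(7 + \frac{224}{3} + \frac{100352}{3}\right) + 4 = \frac{100597}{3} + 4 = \frac{100609}{3}$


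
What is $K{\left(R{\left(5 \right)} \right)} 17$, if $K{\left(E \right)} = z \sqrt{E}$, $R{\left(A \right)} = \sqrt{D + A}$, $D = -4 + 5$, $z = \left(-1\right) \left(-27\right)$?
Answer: $459 \sqrt[4]{6} \approx 718.37$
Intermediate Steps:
$z = 27$
$D = 1$
$R{\left(A \right)} = \sqrt{1 + A}$
$K{\left(E \right)} = 27 \sqrt{E}$
$K{\left(R{\left(5 \right)} \right)} 17 = 27 \sqrt{\sqrt{1 + 5}} \cdot 17 = 27 \sqrt{\sqrt{6}} \cdot 17 = 27 \sqrt[4]{6} \cdot 17 = 459 \sqrt[4]{6}$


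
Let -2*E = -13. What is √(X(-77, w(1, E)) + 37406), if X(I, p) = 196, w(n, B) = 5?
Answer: 3*√4178 ≈ 193.91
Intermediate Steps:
E = 13/2 (E = -½*(-13) = 13/2 ≈ 6.5000)
√(X(-77, w(1, E)) + 37406) = √(196 + 37406) = √37602 = 3*√4178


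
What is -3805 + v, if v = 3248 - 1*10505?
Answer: -11062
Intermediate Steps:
v = -7257 (v = 3248 - 10505 = -7257)
-3805 + v = -3805 - 7257 = -11062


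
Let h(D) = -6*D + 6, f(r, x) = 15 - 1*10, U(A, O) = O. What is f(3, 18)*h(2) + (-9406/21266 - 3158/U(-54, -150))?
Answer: -7487468/797475 ≈ -9.3890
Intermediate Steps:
f(r, x) = 5 (f(r, x) = 15 - 10 = 5)
h(D) = 6 - 6*D
f(3, 18)*h(2) + (-9406/21266 - 3158/U(-54, -150)) = 5*(6 - 6*2) + (-9406/21266 - 3158/(-150)) = 5*(6 - 12) + (-9406*1/21266 - 3158*(-1/150)) = 5*(-6) + (-4703/10633 + 1579/75) = -30 + 16436782/797475 = -7487468/797475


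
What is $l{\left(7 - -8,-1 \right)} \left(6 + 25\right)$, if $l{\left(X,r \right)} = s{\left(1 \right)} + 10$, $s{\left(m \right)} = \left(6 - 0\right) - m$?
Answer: $465$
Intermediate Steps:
$s{\left(m \right)} = 6 - m$ ($s{\left(m \right)} = \left(6 + 0\right) - m = 6 - m$)
$l{\left(X,r \right)} = 15$ ($l{\left(X,r \right)} = \left(6 - 1\right) + 10 = 5 + 10 = 15$)
$l{\left(7 - -8,-1 \right)} \left(6 + 25\right) = 15 \left(6 + 25\right) = 15 \cdot 31 = 465$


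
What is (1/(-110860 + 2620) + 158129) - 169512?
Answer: -1232095921/108240 ≈ -11383.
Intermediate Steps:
(1/(-110860 + 2620) + 158129) - 169512 = (1/(-108240) + 158129) - 169512 = (-1/108240 + 158129) - 169512 = 17115882959/108240 - 169512 = -1232095921/108240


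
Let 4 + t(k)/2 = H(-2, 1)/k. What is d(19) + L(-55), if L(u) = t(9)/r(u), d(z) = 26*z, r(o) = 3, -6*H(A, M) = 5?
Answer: 39793/81 ≈ 491.27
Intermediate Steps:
H(A, M) = -5/6 (H(A, M) = -1/6*5 = -5/6)
t(k) = -8 - 5/(3*k) (t(k) = -8 + 2*(-5/(6*k)) = -8 - 5/(3*k))
L(u) = -221/81 (L(u) = (-8 - 5/3/9)/3 = (-8 - 5/3*1/9)*(1/3) = (-8 - 5/27)*(1/3) = -221/27*1/3 = -221/81)
d(19) + L(-55) = 26*19 - 221/81 = 494 - 221/81 = 39793/81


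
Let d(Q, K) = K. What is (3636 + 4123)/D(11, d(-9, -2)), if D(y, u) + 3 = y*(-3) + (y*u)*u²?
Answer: -7759/124 ≈ -62.573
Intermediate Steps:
D(y, u) = -3 - 3*y + y*u³ (D(y, u) = -3 + (y*(-3) + (y*u)*u²) = -3 + (-3*y + (u*y)*u²) = -3 + (-3*y + y*u³) = -3 - 3*y + y*u³)
(3636 + 4123)/D(11, d(-9, -2)) = (3636 + 4123)/(-3 - 3*11 + 11*(-2)³) = 7759/(-3 - 33 + 11*(-8)) = 7759/(-3 - 33 - 88) = 7759/(-124) = 7759*(-1/124) = -7759/124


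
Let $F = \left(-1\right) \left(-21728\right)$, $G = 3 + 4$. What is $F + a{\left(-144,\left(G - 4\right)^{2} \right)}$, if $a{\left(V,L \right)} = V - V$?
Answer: $21728$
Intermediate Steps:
$G = 7$
$a{\left(V,L \right)} = 0$
$F = 21728$
$F + a{\left(-144,\left(G - 4\right)^{2} \right)} = 21728 + 0 = 21728$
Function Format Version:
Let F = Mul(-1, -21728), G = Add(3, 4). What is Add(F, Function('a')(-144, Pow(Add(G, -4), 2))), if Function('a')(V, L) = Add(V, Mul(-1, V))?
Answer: 21728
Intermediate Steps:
G = 7
Function('a')(V, L) = 0
F = 21728
Add(F, Function('a')(-144, Pow(Add(G, -4), 2))) = Add(21728, 0) = 21728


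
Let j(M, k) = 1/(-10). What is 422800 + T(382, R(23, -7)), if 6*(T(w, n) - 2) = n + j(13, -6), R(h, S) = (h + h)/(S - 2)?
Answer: 228312611/540 ≈ 4.2280e+5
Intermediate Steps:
j(M, k) = -⅒
R(h, S) = 2*h/(-2 + S) (R(h, S) = (2*h)/(-2 + S) = 2*h/(-2 + S))
T(w, n) = 119/60 + n/6 (T(w, n) = 2 + (n - ⅒)/6 = 2 + (-⅒ + n)/6 = 2 + (-1/60 + n/6) = 119/60 + n/6)
422800 + T(382, R(23, -7)) = 422800 + (119/60 + (2*23/(-2 - 7))/6) = 422800 + (119/60 + (2*23/(-9))/6) = 422800 + (119/60 + (2*23*(-⅑))/6) = 422800 + (119/60 + (⅙)*(-46/9)) = 422800 + (119/60 - 23/27) = 422800 + 611/540 = 228312611/540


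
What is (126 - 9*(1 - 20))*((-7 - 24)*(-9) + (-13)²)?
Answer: 133056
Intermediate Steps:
(126 - 9*(1 - 20))*((-7 - 24)*(-9) + (-13)²) = (126 - 9*(-19))*(-31*(-9) + 169) = (126 + 171)*(279 + 169) = 297*448 = 133056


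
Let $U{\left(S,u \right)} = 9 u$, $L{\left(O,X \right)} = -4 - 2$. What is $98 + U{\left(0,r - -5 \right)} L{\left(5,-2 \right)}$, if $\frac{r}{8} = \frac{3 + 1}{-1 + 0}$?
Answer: $1556$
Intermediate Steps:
$L{\left(O,X \right)} = -6$
$r = -32$ ($r = 8 \frac{3 + 1}{-1 + 0} = 8 \frac{4}{-1} = 8 \cdot 4 \left(-1\right) = 8 \left(-4\right) = -32$)
$98 + U{\left(0,r - -5 \right)} L{\left(5,-2 \right)} = 98 + 9 \left(-32 - -5\right) \left(-6\right) = 98 + 9 \left(-32 + 5\right) \left(-6\right) = 98 + 9 \left(-27\right) \left(-6\right) = 98 - -1458 = 98 + 1458 = 1556$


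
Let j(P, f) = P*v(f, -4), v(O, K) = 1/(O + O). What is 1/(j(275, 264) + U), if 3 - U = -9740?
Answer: 48/467689 ≈ 0.00010263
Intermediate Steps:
U = 9743 (U = 3 - 1*(-9740) = 3 + 9740 = 9743)
v(O, K) = 1/(2*O)
j(P, f) = P/(2*f) (j(P, f) = P*(1/(2*f)) = P/(2*f))
1/(j(275, 264) + U) = 1/((1/2)*275/264 + 9743) = 1/((1/2)*275*(1/264) + 9743) = 1/(25/48 + 9743) = 1/(467689/48) = 48/467689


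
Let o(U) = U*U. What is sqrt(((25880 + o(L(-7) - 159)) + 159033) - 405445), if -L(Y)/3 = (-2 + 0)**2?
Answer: I*sqrt(191291) ≈ 437.37*I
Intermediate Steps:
L(Y) = -12 (L(Y) = -3*(-2 + 0)**2 = -3*(-2)**2 = -3*4 = -12)
o(U) = U**2
sqrt(((25880 + o(L(-7) - 159)) + 159033) - 405445) = sqrt(((25880 + (-12 - 159)**2) + 159033) - 405445) = sqrt(((25880 + (-171)**2) + 159033) - 405445) = sqrt(((25880 + 29241) + 159033) - 405445) = sqrt((55121 + 159033) - 405445) = sqrt(214154 - 405445) = sqrt(-191291) = I*sqrt(191291)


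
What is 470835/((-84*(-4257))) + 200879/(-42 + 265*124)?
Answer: 4849099049/651962388 ≈ 7.4377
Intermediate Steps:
470835/((-84*(-4257))) + 200879/(-42 + 265*124) = 470835/357588 + 200879/(-42 + 32860) = 470835*(1/357588) + 200879/32818 = 52315/39732 + 200879*(1/32818) = 52315/39732 + 200879/32818 = 4849099049/651962388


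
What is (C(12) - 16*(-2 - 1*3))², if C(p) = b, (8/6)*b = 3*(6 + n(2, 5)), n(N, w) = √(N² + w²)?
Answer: 142225/16 + 1683*√29/4 ≈ 11155.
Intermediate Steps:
b = 27/2 + 9*√29/4 (b = 3*(3*(6 + √(2² + 5²)))/4 = 3*(3*(6 + √(4 + 25)))/4 = 3*(3*(6 + √29))/4 = 3*(18 + 3*√29)/4 = 27/2 + 9*√29/4 ≈ 25.617)
C(p) = 27/2 + 9*√29/4
(C(12) - 16*(-2 - 1*3))² = ((27/2 + 9*√29/4) - 16*(-2 - 1*3))² = ((27/2 + 9*√29/4) - 16*(-2 - 3))² = ((27/2 + 9*√29/4) - 16*(-5))² = ((27/2 + 9*√29/4) + 80)² = (187/2 + 9*√29/4)²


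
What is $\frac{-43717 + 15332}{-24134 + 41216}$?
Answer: $- \frac{28385}{17082} \approx -1.6617$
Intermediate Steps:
$\frac{-43717 + 15332}{-24134 + 41216} = - \frac{28385}{17082}$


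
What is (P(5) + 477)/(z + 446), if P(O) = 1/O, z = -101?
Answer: 2386/1725 ≈ 1.3832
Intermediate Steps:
P(O) = 1/O
(P(5) + 477)/(z + 446) = (1/5 + 477)/(-101 + 446) = (1/5 + 477)/345 = (2386/5)*(1/345) = 2386/1725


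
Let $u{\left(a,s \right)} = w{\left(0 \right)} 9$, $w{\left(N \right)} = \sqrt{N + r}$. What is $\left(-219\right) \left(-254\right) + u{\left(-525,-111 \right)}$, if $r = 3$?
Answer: $55626 + 9 \sqrt{3} \approx 55642.0$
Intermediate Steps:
$w{\left(N \right)} = \sqrt{3 + N}$ ($w{\left(N \right)} = \sqrt{N + 3} = \sqrt{3 + N}$)
$u{\left(a,s \right)} = 9 \sqrt{3}$ ($u{\left(a,s \right)} = \sqrt{3 + 0} \cdot 9 = \sqrt{3} \cdot 9 = 9 \sqrt{3}$)
$\left(-219\right) \left(-254\right) + u{\left(-525,-111 \right)} = \left(-219\right) \left(-254\right) + 9 \sqrt{3} = 55626 + 9 \sqrt{3}$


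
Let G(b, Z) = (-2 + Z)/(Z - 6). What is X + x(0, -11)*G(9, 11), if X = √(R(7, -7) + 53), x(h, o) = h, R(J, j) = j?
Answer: √46 ≈ 6.7823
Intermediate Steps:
G(b, Z) = (-2 + Z)/(-6 + Z)
X = √46 (X = √(-7 + 53) = √46 ≈ 6.7823)
X + x(0, -11)*G(9, 11) = √46 + 0*((-2 + 11)/(-6 + 11)) = √46 + 0*(9/5) = √46 + 0 = √46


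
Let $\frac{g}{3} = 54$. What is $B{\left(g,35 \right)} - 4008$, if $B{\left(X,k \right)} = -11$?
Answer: $-4019$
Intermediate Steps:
$g = 162$ ($g = 3 \cdot 54 = 162$)
$B{\left(g,35 \right)} - 4008 = -11 - 4008 = -4019$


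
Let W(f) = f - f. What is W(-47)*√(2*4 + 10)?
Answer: 0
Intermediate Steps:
W(f) = 0
W(-47)*√(2*4 + 10) = 0*√(2*4 + 10) = 0*√(8 + 10) = 0*√18 = 0*(3*√2) = 0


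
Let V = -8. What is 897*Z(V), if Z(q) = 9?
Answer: 8073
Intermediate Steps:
897*Z(V) = 897*9 = 8073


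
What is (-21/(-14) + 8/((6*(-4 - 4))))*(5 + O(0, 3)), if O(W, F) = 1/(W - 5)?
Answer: 32/5 ≈ 6.4000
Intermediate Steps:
O(W, F) = 1/(-5 + W)
(-21/(-14) + 8/((6*(-4 - 4))))*(5 + O(0, 3)) = (-21/(-14) + 8/((6*(-4 - 4))))*(5 + 1/(-5 + 0)) = (-21*(-1/14) + 8/((6*(-8))))*(5 + 1/(-5)) = (3/2 + 8/(-48))*(5 - 1/5) = (3/2 + 8*(-1/48))*(24/5) = (3/2 - 1/6)*(24/5) = (4/3)*(24/5) = 32/5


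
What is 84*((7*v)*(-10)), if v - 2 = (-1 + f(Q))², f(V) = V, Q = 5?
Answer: -105840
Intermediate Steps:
v = 18 (v = 2 + (-1 + 5)² = 2 + 4² = 2 + 16 = 18)
84*((7*v)*(-10)) = 84*((7*18)*(-10)) = 84*(126*(-10)) = 84*(-1260) = -105840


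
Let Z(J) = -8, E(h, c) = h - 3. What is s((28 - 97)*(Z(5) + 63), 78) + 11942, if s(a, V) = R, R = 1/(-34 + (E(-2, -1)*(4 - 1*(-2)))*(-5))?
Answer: 1385273/116 ≈ 11942.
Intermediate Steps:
E(h, c) = -3 + h
R = 1/116 (R = 1/(-34 + ((-3 - 2)*(4 - 1*(-2)))*(-5)) = 1/(-34 - 5*(4 + 2)*(-5)) = 1/(-34 - 5*6*(-5)) = 1/(-34 - 30*(-5)) = 1/(-34 + 150) = 1/116 ≈ 0.0086207)
s(a, V) = 1/116
s((28 - 97)*(Z(5) + 63), 78) + 11942 = 1/116 + 11942 = 1385273/116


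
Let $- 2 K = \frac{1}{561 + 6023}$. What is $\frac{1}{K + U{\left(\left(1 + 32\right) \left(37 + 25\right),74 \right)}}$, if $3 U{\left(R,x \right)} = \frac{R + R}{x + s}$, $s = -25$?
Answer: $\frac{645232}{17961103} \approx 0.035924$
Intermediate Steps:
$K = - \frac{1}{13168}$ ($K = - \frac{1}{2 \left(561 + 6023\right)} = - \frac{1}{2 \cdot 6584} = \left(- \frac{1}{2}\right) \frac{1}{6584} = - \frac{1}{13168} \approx -7.5942 \cdot 10^{-5}$)
$U{\left(R,x \right)} = \frac{2 R}{3 \left(-25 + x\right)}$ ($U{\left(R,x \right)} = \frac{\left(R + R\right) \frac{1}{x - 25}}{3} = \frac{2 R \frac{1}{-25 + x}}{3} = \frac{2 R}{3 \left(-25 + x\right)}$)
$\frac{1}{K + U{\left(\left(1 + 32\right) \left(37 + 25\right),74 \right)}} = \frac{1}{- \frac{1}{13168} + \frac{2 \left(1 + 32\right) \left(37 + 25\right)}{3 \left(-25 + 74\right)}} = \frac{1}{- \frac{1}{13168} + \frac{2 \cdot 33 \cdot 62}{3 \cdot 49}} = \frac{1}{- \frac{1}{13168} + \frac{2}{3} \cdot 2046 \cdot \frac{1}{49}} = \frac{1}{- \frac{1}{13168} + \frac{1364}{49}} = \frac{1}{\frac{17961103}{645232}} = \frac{645232}{17961103}$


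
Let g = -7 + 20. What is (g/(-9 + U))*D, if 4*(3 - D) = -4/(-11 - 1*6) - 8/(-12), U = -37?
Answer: -3679/4692 ≈ -0.78410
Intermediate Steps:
g = 13
D = 283/102 (D = 3 - (-4/(-11 - 1*6) - 8/(-12))/4 = 3 - (-4/(-11 - 6) - 8*(-1/12))/4 = 3 - (-4/(-17) + 2/3)/4 = 3 - (-4*(-1/17) + 2/3)/4 = 3 - (4/17 + 2/3)/4 = 3 - 1/4*46/51 = 3 - 23/102 = 283/102 ≈ 2.7745)
(g/(-9 + U))*D = (13/(-9 - 37))*(283/102) = (13/(-46))*(283/102) = -1/46*13*(283/102) = -13/46*283/102 = -3679/4692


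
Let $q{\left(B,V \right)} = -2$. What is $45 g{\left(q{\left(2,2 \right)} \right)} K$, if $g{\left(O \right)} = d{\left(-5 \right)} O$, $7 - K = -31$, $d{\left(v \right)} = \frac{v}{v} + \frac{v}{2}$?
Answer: $5130$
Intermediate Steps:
$d{\left(v \right)} = 1 + \frac{v}{2}$ ($d{\left(v \right)} = 1 + v \frac{1}{2} = 1 + \frac{v}{2}$)
$K = 38$ ($K = 7 - -31 = 7 + 31 = 38$)
$g{\left(O \right)} = - \frac{3 O}{2}$ ($g{\left(O \right)} = \left(1 + \frac{1}{2} \left(-5\right)\right) O = \left(1 - \frac{5}{2}\right) O = - \frac{3 O}{2}$)
$45 g{\left(q{\left(2,2 \right)} \right)} K = 45 \left(\left(- \frac{3}{2}\right) \left(-2\right)\right) 38 = 45 \cdot 3 \cdot 38 = 135 \cdot 38 = 5130$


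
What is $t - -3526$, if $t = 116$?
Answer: $3642$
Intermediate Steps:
$t - -3526 = 116 - -3526 = 116 + 3526 = 3642$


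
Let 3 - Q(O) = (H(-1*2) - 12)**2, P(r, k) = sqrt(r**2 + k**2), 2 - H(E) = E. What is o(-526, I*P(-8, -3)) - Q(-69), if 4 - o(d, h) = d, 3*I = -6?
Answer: 591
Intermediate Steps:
I = -2 (I = (1/3)*(-6) = -2)
H(E) = 2 - E
P(r, k) = sqrt(k**2 + r**2)
Q(O) = -61 (Q(O) = 3 - ((2 - (-1)*2) - 12)**2 = 3 - ((2 - 1*(-2)) - 12)**2 = 3 - ((2 + 2) - 12)**2 = 3 - (4 - 12)**2 = 3 - 1*(-8)**2 = 3 - 1*64 = 3 - 64 = -61)
o(d, h) = 4 - d
o(-526, I*P(-8, -3)) - Q(-69) = (4 - 1*(-526)) - 1*(-61) = (4 + 526) + 61 = 530 + 61 = 591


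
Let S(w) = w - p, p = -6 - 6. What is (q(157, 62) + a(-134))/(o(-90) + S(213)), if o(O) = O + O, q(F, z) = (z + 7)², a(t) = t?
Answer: 4627/45 ≈ 102.82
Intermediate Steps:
p = -12
S(w) = 12 + w (S(w) = w - 1*(-12) = w + 12 = 12 + w)
q(F, z) = (7 + z)²
o(O) = 2*O
(q(157, 62) + a(-134))/(o(-90) + S(213)) = ((7 + 62)² - 134)/(2*(-90) + (12 + 213)) = (69² - 134)/(-180 + 225) = (4761 - 134)/45 = 4627*(1/45) = 4627/45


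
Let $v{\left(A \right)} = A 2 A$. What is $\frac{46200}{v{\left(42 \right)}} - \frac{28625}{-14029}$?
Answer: $\frac{4459100}{294609} \approx 15.136$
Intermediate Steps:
$v{\left(A \right)} = 2 A^{2}$
$\frac{46200}{v{\left(42 \right)}} - \frac{28625}{-14029} = \frac{46200}{2 \cdot 42^{2}} - \frac{28625}{-14029} = \frac{46200}{2 \cdot 1764} - - \frac{28625}{14029} = \frac{46200}{3528} + \frac{28625}{14029} = 46200 \cdot \frac{1}{3528} + \frac{28625}{14029} = \frac{275}{21} + \frac{28625}{14029} = \frac{4459100}{294609}$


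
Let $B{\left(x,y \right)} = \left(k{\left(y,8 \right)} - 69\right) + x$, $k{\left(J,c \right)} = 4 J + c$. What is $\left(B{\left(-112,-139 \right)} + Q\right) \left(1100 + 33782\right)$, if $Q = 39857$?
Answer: $1364862896$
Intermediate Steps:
$k{\left(J,c \right)} = c + 4 J$
$B{\left(x,y \right)} = -61 + x + 4 y$ ($B{\left(x,y \right)} = \left(\left(8 + 4 y\right) - 69\right) + x = \left(-61 + 4 y\right) + x = -61 + x + 4 y$)
$\left(B{\left(-112,-139 \right)} + Q\right) \left(1100 + 33782\right) = \left(\left(-61 - 112 + 4 \left(-139\right)\right) + 39857\right) \left(1100 + 33782\right) = \left(\left(-61 - 112 - 556\right) + 39857\right) 34882 = \left(-729 + 39857\right) 34882 = 39128 \cdot 34882 = 1364862896$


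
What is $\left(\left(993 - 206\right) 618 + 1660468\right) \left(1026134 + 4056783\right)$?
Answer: $10912179034778$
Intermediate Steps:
$\left(\left(993 - 206\right) 618 + 1660468\right) \left(1026134 + 4056783\right) = \left(787 \cdot 618 + 1660468\right) 5082917 = \left(486366 + 1660468\right) 5082917 = 2146834 \cdot 5082917 = 10912179034778$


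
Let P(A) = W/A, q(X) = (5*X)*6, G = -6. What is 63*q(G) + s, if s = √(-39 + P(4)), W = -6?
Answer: -11340 + 9*I*√2/2 ≈ -11340.0 + 6.364*I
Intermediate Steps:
q(X) = 30*X
P(A) = -6/A
s = 9*I*√2/2 (s = √(-39 - 6/4) = √(-39 - 6*¼) = √(-39 - 3/2) = √(-81/2) = 9*I*√2/2 ≈ 6.364*I)
63*q(G) + s = 63*(30*(-6)) + 9*I*√2/2 = 63*(-180) + 9*I*√2/2 = -11340 + 9*I*√2/2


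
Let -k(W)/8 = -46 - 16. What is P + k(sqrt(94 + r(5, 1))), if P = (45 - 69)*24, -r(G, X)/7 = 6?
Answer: -80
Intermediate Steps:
r(G, X) = -42 (r(G, X) = -7*6 = -42)
P = -576 (P = -24*24 = -576)
k(W) = 496 (k(W) = -8*(-46 - 16) = -8*(-62) = 496)
P + k(sqrt(94 + r(5, 1))) = -576 + 496 = -80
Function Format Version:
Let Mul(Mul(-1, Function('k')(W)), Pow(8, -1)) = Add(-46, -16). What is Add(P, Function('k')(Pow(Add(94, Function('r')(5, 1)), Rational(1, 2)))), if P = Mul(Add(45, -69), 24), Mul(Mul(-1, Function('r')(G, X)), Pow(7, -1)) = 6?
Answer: -80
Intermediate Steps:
Function('r')(G, X) = -42 (Function('r')(G, X) = Mul(-7, 6) = -42)
P = -576 (P = Mul(-24, 24) = -576)
Function('k')(W) = 496 (Function('k')(W) = Mul(-8, Add(-46, -16)) = Mul(-8, -62) = 496)
Add(P, Function('k')(Pow(Add(94, Function('r')(5, 1)), Rational(1, 2)))) = Add(-576, 496) = -80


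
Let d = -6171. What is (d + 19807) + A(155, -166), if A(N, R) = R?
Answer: 13470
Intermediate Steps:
(d + 19807) + A(155, -166) = (-6171 + 19807) - 166 = 13636 - 166 = 13470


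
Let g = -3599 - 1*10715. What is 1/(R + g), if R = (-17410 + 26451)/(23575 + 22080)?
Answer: -45655/653496629 ≈ -6.9863e-5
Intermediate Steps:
g = -14314 (g = -3599 - 10715 = -14314)
R = 9041/45655 ≈ 0.19803
1/(R + g) = 1/(9041/45655 - 14314) = 1/(-653496629/45655) = -45655/653496629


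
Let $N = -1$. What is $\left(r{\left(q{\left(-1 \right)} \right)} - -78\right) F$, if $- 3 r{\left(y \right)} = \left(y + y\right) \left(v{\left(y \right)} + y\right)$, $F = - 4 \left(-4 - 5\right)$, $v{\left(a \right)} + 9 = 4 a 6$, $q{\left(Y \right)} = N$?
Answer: $1992$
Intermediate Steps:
$q{\left(Y \right)} = -1$
$v{\left(a \right)} = -9 + 24 a$ ($v{\left(a \right)} = -9 + 4 a 6 = -9 + 24 a$)
$F = 36$ ($F = \left(-4\right) \left(-9\right) = 36$)
$r{\left(y \right)} = - \frac{2 y \left(-9 + 25 y\right)}{3}$ ($r{\left(y \right)} = - \frac{\left(y + y\right) \left(\left(-9 + 24 y\right) + y\right)}{3} = - \frac{2 y \left(-9 + 25 y\right)}{3}$)
$\left(r{\left(q{\left(-1 \right)} \right)} - -78\right) F = \left(\frac{2}{3} \left(-1\right) \left(9 - -25\right) - -78\right) 36 = \left(\frac{2}{3} \left(-1\right) \left(9 + 25\right) + 78\right) 36 = \left(\frac{2}{3} \left(-1\right) 34 + 78\right) 36 = \left(- \frac{68}{3} + 78\right) 36 = \frac{166}{3} \cdot 36 = 1992$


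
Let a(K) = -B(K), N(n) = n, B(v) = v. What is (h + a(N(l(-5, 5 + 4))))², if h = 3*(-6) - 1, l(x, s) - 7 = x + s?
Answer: 900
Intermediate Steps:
l(x, s) = 7 + s + x (l(x, s) = 7 + (x + s) = 7 + (s + x) = 7 + s + x)
h = -19 (h = -18 - 1 = -19)
a(K) = -K
(h + a(N(l(-5, 5 + 4))))² = (-19 - (7 + (5 + 4) - 5))² = (-19 - (7 + 9 - 5))² = (-19 - 1*11)² = (-19 - 11)² = (-30)² = 900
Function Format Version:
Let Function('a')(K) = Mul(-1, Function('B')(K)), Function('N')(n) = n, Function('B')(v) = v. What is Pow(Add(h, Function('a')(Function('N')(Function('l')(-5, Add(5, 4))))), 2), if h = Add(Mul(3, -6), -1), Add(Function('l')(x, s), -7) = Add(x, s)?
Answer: 900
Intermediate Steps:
Function('l')(x, s) = Add(7, s, x) (Function('l')(x, s) = Add(7, Add(x, s)) = Add(7, Add(s, x)) = Add(7, s, x))
h = -19 (h = Add(-18, -1) = -19)
Function('a')(K) = Mul(-1, K)
Pow(Add(h, Function('a')(Function('N')(Function('l')(-5, Add(5, 4))))), 2) = Pow(Add(-19, Mul(-1, Add(7, Add(5, 4), -5))), 2) = Pow(Add(-19, Mul(-1, Add(7, 9, -5))), 2) = Pow(Add(-19, Mul(-1, 11)), 2) = Pow(Add(-19, -11), 2) = Pow(-30, 2) = 900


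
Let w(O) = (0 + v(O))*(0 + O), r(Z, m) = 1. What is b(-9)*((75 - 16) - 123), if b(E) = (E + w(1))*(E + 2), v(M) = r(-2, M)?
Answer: -3584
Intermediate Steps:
v(M) = 1
w(O) = O (w(O) = (0 + 1)*(0 + O) = 1*O = O)
b(E) = (1 + E)*(2 + E) (b(E) = (E + 1)*(E + 2) = (1 + E)*(2 + E))
b(-9)*((75 - 16) - 123) = (2 + (-9)² + 3*(-9))*((75 - 16) - 123) = (2 + 81 - 27)*(59 - 123) = 56*(-64) = -3584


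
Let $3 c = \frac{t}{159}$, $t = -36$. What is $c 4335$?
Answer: $- \frac{17340}{53} \approx -327.17$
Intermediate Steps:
$c = - \frac{4}{53}$ ($c = \frac{\left(-36\right) \frac{1}{159}}{3} = \frac{1}{3} \left(- \frac{12}{53}\right) = - \frac{4}{53} \approx -0.075472$)
$c 4335 = \left(- \frac{4}{53}\right) 4335 = - \frac{17340}{53}$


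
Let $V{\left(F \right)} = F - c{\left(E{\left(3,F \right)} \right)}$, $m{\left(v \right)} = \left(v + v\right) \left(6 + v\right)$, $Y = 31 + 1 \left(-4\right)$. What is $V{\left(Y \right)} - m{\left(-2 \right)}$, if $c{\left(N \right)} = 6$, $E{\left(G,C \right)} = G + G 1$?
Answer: $37$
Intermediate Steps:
$E{\left(G,C \right)} = 2 G$ ($E{\left(G,C \right)} = G + G = 2 G$)
$Y = 27$ ($Y = 31 - 4 = 27$)
$m{\left(v \right)} = 2 v \left(6 + v\right)$
$V{\left(F \right)} = -6 + F$ ($V{\left(F \right)} = F - 6 = -6 + F$)
$V{\left(Y \right)} - m{\left(-2 \right)} = \left(-6 + 27\right) - 2 \left(-2\right) \left(6 - 2\right) = 21 - 2 \left(-2\right) 4 = 21 - -16 = 21 + 16 = 37$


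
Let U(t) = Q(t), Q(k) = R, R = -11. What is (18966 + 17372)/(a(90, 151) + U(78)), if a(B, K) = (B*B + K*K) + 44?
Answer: 18169/15467 ≈ 1.1747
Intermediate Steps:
a(B, K) = 44 + B**2 + K**2 (a(B, K) = (B**2 + K**2) + 44 = 44 + B**2 + K**2)
Q(k) = -11
U(t) = -11
(18966 + 17372)/(a(90, 151) + U(78)) = (18966 + 17372)/((44 + 90**2 + 151**2) - 11) = 36338/((44 + 8100 + 22801) - 11) = 36338/(30945 - 11) = 36338/30934 = 36338*(1/30934) = 18169/15467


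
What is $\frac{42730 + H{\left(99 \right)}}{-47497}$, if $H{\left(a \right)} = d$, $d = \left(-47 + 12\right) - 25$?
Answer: $- \frac{42670}{47497} \approx -0.89837$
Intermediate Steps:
$d = -60$ ($d = -35 - 25 = -60$)
$H{\left(a \right)} = -60$
$\frac{42730 + H{\left(99 \right)}}{-47497} = \frac{42730 - 60}{-47497} = 42670 \left(- \frac{1}{47497}\right) = - \frac{42670}{47497}$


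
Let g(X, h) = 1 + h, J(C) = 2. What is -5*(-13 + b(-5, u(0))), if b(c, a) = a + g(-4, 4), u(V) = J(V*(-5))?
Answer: 30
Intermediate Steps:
u(V) = 2
b(c, a) = 5 + a (b(c, a) = a + (1 + 4) = a + 5 = 5 + a)
-5*(-13 + b(-5, u(0))) = -5*(-13 + (5 + 2)) = -5*(-13 + 7) = -5*(-6) = 30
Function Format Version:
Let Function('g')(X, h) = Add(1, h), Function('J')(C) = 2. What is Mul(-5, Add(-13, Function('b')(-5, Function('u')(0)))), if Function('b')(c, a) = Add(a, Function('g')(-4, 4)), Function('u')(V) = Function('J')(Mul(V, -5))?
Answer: 30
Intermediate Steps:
Function('u')(V) = 2
Function('b')(c, a) = Add(5, a) (Function('b')(c, a) = Add(a, Add(1, 4)) = Add(a, 5) = Add(5, a))
Mul(-5, Add(-13, Function('b')(-5, Function('u')(0)))) = Mul(-5, Add(-13, Add(5, 2))) = Mul(-5, Add(-13, 7)) = Mul(-5, -6) = 30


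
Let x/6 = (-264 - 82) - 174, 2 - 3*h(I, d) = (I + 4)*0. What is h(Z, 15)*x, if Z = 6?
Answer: -2080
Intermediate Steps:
h(I, d) = 2/3 (h(I, d) = 2/3 - (I + 4)*0/3 = 2/3 - (4 + I)*0/3 = 2/3 - 1/3*0 = 2/3 + 0 = 2/3)
x = -3120 (x = 6*((-264 - 82) - 174) = 6*(-346 - 174) = 6*(-520) = -3120)
h(Z, 15)*x = (2/3)*(-3120) = -2080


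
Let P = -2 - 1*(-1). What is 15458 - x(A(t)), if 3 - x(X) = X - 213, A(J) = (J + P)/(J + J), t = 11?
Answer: 167667/11 ≈ 15242.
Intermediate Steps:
P = -1 (P = -2 + 1 = -1)
A(J) = (-1 + J)/(2*J) (A(J) = (J - 1)/(J + J) = (-1 + J)/((2*J)) = (-1 + J)*(1/(2*J)) = (-1 + J)/(2*J))
x(X) = 216 - X (x(X) = 3 - (X - 213) = 3 - (-213 + X) = 3 + (213 - X) = 216 - X)
15458 - x(A(t)) = 15458 - (216 - (-1 + 11)/(2*11)) = 15458 - (216 - 10/(2*11)) = 15458 - (216 - 1*5/11) = 15458 - (216 - 5/11) = 15458 - 1*2371/11 = 15458 - 2371/11 = 167667/11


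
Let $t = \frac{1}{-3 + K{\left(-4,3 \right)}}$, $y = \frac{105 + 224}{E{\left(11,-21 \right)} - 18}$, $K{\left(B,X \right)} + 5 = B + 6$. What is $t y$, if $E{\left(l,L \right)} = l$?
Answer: $\frac{47}{6} \approx 7.8333$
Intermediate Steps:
$K{\left(B,X \right)} = 1 + B$ ($K{\left(B,X \right)} = -5 + \left(B + 6\right) = -5 + \left(6 + B\right) = 1 + B$)
$y = -47$ ($y = \frac{105 + 224}{11 - 18} = \frac{329}{-7} = 329 \left(- \frac{1}{7}\right) = -47$)
$t = - \frac{1}{6}$ ($t = \frac{1}{-3 + \left(1 - 4\right)} = \frac{1}{-3 - 3} = \frac{1}{-6} = - \frac{1}{6} \approx -0.16667$)
$t y = \left(- \frac{1}{6}\right) \left(-47\right) = \frac{47}{6}$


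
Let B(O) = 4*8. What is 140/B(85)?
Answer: 35/8 ≈ 4.3750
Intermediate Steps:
B(O) = 32
140/B(85) = 140/32 = 140*(1/32) = 35/8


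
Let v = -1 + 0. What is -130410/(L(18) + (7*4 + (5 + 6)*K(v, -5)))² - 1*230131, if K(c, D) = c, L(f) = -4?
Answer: -39022549/169 ≈ -2.3090e+5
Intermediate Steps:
v = -1
-130410/(L(18) + (7*4 + (5 + 6)*K(v, -5)))² - 1*230131 = -130410/(-4 + (7*4 + (5 + 6)*(-1)))² - 1*230131 = -130410/(-4 + (28 + 11*(-1)))² - 230131 = -130410/(-4 + (28 - 11))² - 230131 = -130410/(-4 + 17)² - 230131 = -130410/(13²) - 230131 = -130410/169 - 230131 = -39022549/169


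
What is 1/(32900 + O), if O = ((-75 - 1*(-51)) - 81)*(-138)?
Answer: 1/47390 ≈ 2.1101e-5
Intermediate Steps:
O = 14490 (O = ((-75 + 51) - 81)*(-138) = (-24 - 81)*(-138) = -105*(-138) = 14490)
1/(32900 + O) = 1/(32900 + 14490) = 1/47390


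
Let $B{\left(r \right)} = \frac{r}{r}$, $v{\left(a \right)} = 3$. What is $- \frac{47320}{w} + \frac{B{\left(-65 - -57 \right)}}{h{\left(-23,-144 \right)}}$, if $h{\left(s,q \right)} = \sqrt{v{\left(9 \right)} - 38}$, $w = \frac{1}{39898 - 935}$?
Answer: $-1843729160 - \frac{i \sqrt{35}}{35} \approx -1.8437 \cdot 10^{9} - 0.16903 i$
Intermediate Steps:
$w = \frac{1}{38963} \approx 2.5665 \cdot 10^{-5}$
$h{\left(s,q \right)} = i \sqrt{35}$ ($h{\left(s,q \right)} = \sqrt{3 - 38} = \sqrt{-35} = i \sqrt{35}$)
$B{\left(r \right)} = 1$
$- \frac{47320}{w} + \frac{B{\left(-65 - -57 \right)}}{h{\left(-23,-144 \right)}} = - 47320 \frac{1}{\frac{1}{38963}} + 1 \frac{1}{i \sqrt{35}} = \left(-47320\right) 38963 + 1 \left(- \frac{i \sqrt{35}}{35}\right) = -1843729160 - \frac{i \sqrt{35}}{35}$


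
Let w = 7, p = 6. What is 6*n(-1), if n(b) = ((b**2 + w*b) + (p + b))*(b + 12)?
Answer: -66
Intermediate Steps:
n(b) = (12 + b)*(6 + b**2 + 8*b) (n(b) = ((b**2 + 7*b) + (6 + b))*(b + 12) = (6 + b**2 + 8*b)*(12 + b) = (12 + b)*(6 + b**2 + 8*b))
6*n(-1) = 6*(72 + (-1)**3 + 20*(-1)**2 + 102*(-1)) = 6*(72 - 1 + 20*1 - 102) = 6*(72 - 1 + 20 - 102) = 6*(-11) = -66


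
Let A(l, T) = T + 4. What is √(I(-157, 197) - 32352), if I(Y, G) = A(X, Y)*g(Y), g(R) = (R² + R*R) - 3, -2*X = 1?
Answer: I*√7574487 ≈ 2752.2*I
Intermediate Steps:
X = -½ (X = -½*1 = -½ ≈ -0.50000)
A(l, T) = 4 + T
g(R) = -3 + 2*R² (g(R) = (R² + R²) - 3 = 2*R² - 3 = -3 + 2*R²)
I(Y, G) = (-3 + 2*Y²)*(4 + Y) (I(Y, G) = (4 + Y)*(-3 + 2*Y²) = (-3 + 2*Y²)*(4 + Y))
√(I(-157, 197) - 32352) = √((-3 + 2*(-157)²)*(4 - 157) - 32352) = √((-3 + 2*24649)*(-153) - 32352) = √((-3 + 49298)*(-153) - 32352) = √(49295*(-153) - 32352) = √(-7542135 - 32352) = √(-7574487) = I*√7574487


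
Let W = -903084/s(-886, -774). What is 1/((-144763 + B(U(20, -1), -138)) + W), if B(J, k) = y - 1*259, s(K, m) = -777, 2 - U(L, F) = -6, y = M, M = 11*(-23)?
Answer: -37/5332171 ≈ -6.9390e-6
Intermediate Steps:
M = -253
y = -253
U(L, F) = 8 (U(L, F) = 2 - 1*(-6) = 2 + 6 = 8)
B(J, k) = -512 (B(J, k) = -253 - 1*259 = -253 - 259 = -512)
W = 43004/37 (W = -903084/(-777) = -903084*(-1/777) = 43004/37 ≈ 1162.3)
1/((-144763 + B(U(20, -1), -138)) + W) = 1/((-144763 - 512) + 43004/37) = 1/(-145275 + 43004/37) = 1/(-5332171/37) = -37/5332171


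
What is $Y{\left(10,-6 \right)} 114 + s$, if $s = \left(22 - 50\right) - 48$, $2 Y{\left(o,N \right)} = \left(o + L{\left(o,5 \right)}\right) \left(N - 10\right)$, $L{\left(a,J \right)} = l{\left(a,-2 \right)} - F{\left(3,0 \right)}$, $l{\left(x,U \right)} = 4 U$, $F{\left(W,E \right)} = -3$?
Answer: $-4636$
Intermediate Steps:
$L{\left(a,J \right)} = -5$ ($L{\left(a,J \right)} = 4 \left(-2\right) - -3 = -8 + 3 = -5$)
$Y{\left(o,N \right)} = \frac{\left(-10 + N\right) \left(-5 + o\right)}{2}$ ($Y{\left(o,N \right)} = \frac{\left(o - 5\right) \left(N - 10\right)}{2} = \frac{\left(-5 + o\right) \left(-10 + N\right)}{2} = \frac{\left(-10 + N\right) \left(-5 + o\right)}{2}$)
$s = -76$ ($s = -28 - 48 = -76$)
$Y{\left(10,-6 \right)} 114 + s = \left(25 - 50 - -15 + \frac{1}{2} \left(-6\right) 10\right) 114 - 76 = \left(25 - 50 + 15 - 30\right) 114 - 76 = \left(-40\right) 114 - 76 = -4560 - 76 = -4636$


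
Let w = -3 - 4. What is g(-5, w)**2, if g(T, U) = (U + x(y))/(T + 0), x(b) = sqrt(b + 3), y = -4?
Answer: (7 - I)**2/25 ≈ 1.92 - 0.56*I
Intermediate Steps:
w = -7
x(b) = sqrt(3 + b)
g(T, U) = (I + U)/T (g(T, U) = (U + sqrt(3 - 4))/(T + 0) = (U + sqrt(-1))/T = (U + I)/T = (I + U)/T)
g(-5, w)**2 = ((I - 7)/(-5))**2 = (-(-7 + I)/5)**2 = (7/5 - I/5)**2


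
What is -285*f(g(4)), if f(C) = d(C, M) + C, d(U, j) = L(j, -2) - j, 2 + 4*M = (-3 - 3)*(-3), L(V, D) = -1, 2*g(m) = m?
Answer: 855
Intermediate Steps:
g(m) = m/2
M = 4 (M = -1/2 + ((-3 - 3)*(-3))/4 = -1/2 + (-6*(-3))/4 = -1/2 + (1/4)*18 = -1/2 + 9/2 = 4)
d(U, j) = -1 - j
f(C) = -5 + C (f(C) = (-1 - 1*4) + C = (-1 - 4) + C = -5 + C)
-285*f(g(4)) = -285*(-5 + (1/2)*4) = -285*(-5 + 2) = -285*(-3) = 855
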